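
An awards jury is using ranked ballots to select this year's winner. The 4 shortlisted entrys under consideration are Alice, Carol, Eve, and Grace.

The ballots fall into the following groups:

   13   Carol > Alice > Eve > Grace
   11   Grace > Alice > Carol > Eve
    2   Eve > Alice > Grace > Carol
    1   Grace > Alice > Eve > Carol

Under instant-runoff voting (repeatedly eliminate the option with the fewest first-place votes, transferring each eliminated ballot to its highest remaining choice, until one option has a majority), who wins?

Round 1: Carol 13, Grace 12, Eve 2, Alice 0. Alice has the fewest and is eliminated.
Round 2: Carol 13, Grace 12, Eve 2. Eve has the fewest and is eliminated.
Round 3: Grace 14, Carol 13. Grace has a majority.

Grace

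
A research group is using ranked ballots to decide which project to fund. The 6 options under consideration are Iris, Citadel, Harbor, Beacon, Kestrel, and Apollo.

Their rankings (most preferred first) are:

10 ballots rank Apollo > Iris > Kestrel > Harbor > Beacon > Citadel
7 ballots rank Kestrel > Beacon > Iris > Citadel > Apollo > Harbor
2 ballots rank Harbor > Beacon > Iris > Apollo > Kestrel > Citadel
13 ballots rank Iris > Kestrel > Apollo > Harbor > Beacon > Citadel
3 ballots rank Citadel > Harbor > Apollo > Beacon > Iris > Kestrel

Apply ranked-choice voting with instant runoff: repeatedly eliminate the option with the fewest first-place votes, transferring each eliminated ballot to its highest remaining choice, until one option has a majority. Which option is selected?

Round 1: Iris 13, Apollo 10, Kestrel 7, Citadel 3, Harbor 2, Beacon 0. Beacon has the fewest and is eliminated.
Round 2: Iris 13, Apollo 10, Kestrel 7, Citadel 3, Harbor 2. Harbor has the fewest and is eliminated.
Round 3: Iris 15, Apollo 10, Kestrel 7, Citadel 3. Citadel has the fewest and is eliminated.
Round 4: Iris 15, Apollo 13, Kestrel 7. Kestrel has the fewest and is eliminated.
Round 5: Iris 22, Apollo 13. Iris has a majority.

Iris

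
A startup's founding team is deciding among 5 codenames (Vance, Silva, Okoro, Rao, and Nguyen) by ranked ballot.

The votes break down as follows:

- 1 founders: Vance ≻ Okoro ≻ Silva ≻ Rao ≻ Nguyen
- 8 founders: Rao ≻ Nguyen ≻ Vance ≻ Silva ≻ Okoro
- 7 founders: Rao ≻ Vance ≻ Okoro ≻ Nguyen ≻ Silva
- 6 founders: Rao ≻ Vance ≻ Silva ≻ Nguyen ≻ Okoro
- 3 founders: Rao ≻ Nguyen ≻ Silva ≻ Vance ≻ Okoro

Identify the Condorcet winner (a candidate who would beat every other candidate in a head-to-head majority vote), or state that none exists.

Rao

Head-to-head results (25 voters total):
Vance vs Silva: Vance wins 22–3.
Vance vs Okoro: Vance wins 25–0.
Vance vs Rao: Rao wins 24–1.
Vance vs Nguyen: Vance wins 14–11.
Silva vs Okoro: Silva wins 17–8.
Silva vs Rao: Rao wins 24–1.
Silva vs Nguyen: Nguyen wins 18–7.
Okoro vs Rao: Rao wins 24–1.
Okoro vs Nguyen: Nguyen wins 17–8.
Rao vs Nguyen: Rao wins 25–0.
Rao beats each rival — Vance (24–1), Silva (24–1), Okoro (24–1), Nguyen (25–0) — so Rao is the Condorcet winner.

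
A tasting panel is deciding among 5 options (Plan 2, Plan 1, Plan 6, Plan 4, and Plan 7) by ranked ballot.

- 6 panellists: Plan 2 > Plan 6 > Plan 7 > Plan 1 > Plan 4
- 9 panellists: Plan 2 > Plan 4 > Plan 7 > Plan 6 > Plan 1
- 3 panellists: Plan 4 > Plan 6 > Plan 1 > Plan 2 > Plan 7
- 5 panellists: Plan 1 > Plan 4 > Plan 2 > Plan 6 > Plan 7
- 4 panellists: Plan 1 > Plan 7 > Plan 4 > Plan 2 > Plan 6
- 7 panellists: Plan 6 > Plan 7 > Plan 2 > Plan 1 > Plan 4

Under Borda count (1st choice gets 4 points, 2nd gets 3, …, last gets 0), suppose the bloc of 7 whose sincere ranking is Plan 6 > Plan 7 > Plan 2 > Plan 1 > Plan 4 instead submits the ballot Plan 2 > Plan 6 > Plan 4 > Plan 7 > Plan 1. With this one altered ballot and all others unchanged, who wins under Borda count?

Borda totals with the altered ballot: Plan 2 105, Plan 1 48, Plan 6 62, Plan 4 76, Plan 7 49.
The winner is unchanged: still Plan 2.

Plan 2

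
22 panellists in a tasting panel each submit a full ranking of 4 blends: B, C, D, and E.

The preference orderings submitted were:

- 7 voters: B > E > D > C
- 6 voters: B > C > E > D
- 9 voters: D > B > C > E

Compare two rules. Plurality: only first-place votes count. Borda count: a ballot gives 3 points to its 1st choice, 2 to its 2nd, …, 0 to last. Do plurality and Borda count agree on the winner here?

Plurality first-place counts: B 13, C 0, D 9, E 0 → B.
Borda totals: B 57, C 21, D 34, E 20 → B.
The two rules agree on B.

Yes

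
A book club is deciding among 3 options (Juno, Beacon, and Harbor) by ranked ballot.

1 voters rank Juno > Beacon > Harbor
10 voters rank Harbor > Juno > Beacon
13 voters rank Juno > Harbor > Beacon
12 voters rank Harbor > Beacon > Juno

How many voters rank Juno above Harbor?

Ballots ranking Juno above Harbor: 1+13 = 14.
Ballots ranking Harbor above Juno: 10+12 = 22.
So 14 of 36 voters prefer Juno to Harbor.

14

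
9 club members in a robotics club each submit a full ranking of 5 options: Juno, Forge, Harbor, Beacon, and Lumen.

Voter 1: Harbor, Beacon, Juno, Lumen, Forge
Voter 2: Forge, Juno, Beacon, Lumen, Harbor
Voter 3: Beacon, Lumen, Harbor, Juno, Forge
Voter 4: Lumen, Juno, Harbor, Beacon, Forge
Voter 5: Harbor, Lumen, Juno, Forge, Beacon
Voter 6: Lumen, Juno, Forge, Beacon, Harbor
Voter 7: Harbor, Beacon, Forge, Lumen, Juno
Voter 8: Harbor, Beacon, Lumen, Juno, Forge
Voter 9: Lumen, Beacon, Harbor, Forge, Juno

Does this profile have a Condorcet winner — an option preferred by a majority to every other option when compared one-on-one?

No

Head-to-head results (9 voters total):
Juno vs Forge: Juno wins 6–3.
Juno vs Harbor: Harbor wins 6–3.
Juno vs Beacon: Beacon wins 5–4.
Juno vs Lumen: Lumen wins 7–2.
Forge vs Harbor: Harbor wins 7–2.
Forge vs Beacon: Beacon wins 6–3.
Forge vs Lumen: Lumen wins 7–2.
Harbor vs Beacon: Harbor wins 5–4.
Harbor vs Lumen: Lumen wins 5–4.
Beacon vs Lumen: Beacon wins 5–4.
No candidate beats all others: Harbor beats Beacon beats Lumen beats Harbor, a majority cycle.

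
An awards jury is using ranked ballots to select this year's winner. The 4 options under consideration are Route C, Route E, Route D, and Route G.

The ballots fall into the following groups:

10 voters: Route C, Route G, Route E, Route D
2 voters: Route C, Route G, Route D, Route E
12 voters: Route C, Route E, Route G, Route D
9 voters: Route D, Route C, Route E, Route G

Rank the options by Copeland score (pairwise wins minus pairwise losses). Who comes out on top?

Pairwise results:
  Route C vs Route E: Route C wins 33–0.
  Route C vs Route D: Route C wins 24–9.
  Route C vs Route G: Route C wins 33–0.
  Route E vs Route D: Route E wins 22–11.
  Route E vs Route G: Route E wins 21–12.
  Route D vs Route G: Route G wins 24–9.
Copeland scores (wins − losses):
  Route C: 3 − 0 = 3
  Route E: 2 − 1 = 1
  Route D: 0 − 3 = -3
  Route G: 1 − 2 = -1
Route C has the best Copeland score.

Route C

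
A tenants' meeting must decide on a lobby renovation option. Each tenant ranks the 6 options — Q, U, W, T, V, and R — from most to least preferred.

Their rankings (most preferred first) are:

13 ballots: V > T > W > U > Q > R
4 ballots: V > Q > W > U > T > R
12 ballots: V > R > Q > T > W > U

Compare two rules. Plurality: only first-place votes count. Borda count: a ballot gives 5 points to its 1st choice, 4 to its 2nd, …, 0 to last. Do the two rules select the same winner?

Plurality first-place counts: Q 0, U 0, W 0, T 0, V 29, R 0 → V.
Borda totals: Q 65, U 34, W 63, T 80, V 145, R 48 → V.
The two rules agree on V.

Yes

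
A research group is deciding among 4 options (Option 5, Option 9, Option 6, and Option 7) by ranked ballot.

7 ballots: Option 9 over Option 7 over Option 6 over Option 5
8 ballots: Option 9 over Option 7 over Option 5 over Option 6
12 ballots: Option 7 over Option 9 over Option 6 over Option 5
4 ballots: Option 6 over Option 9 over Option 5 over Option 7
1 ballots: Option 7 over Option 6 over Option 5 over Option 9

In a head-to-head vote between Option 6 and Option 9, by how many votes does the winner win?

22

Ballots ranking Option 6 above Option 9: 4+1 = 5.
Ballots ranking Option 9 above Option 6: 7+8+12 = 27.
Option 9 wins 27–5, a margin of 22.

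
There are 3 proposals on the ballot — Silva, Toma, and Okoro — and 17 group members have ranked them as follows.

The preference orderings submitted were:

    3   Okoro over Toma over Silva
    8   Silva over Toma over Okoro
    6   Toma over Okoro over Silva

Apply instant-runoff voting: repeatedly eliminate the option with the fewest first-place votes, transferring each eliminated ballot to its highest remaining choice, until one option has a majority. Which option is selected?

Toma

Round 1: Silva 8, Toma 6, Okoro 3. Okoro has the fewest and is eliminated.
Round 2: Toma 9, Silva 8. Toma has a majority.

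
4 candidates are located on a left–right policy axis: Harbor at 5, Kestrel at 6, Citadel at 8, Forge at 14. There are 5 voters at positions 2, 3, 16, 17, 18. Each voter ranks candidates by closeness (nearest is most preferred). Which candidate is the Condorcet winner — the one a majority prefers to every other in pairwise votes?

With single-peaked preferences on a line, the Condorcet winner is the candidate closest to the median voter.
The median voter (position 16) is closest to Forge at 14.
Check: Forge vs Citadel — voters closer to Forge: 3 of 5.

Forge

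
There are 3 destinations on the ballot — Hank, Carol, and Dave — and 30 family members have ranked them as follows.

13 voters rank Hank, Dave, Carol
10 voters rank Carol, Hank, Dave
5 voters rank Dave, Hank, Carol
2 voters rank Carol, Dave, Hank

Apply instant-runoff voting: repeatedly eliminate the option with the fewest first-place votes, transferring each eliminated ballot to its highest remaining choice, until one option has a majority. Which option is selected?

Round 1: Hank 13, Carol 12, Dave 5. Dave has the fewest and is eliminated.
Round 2: Hank 18, Carol 12. Hank has a majority.

Hank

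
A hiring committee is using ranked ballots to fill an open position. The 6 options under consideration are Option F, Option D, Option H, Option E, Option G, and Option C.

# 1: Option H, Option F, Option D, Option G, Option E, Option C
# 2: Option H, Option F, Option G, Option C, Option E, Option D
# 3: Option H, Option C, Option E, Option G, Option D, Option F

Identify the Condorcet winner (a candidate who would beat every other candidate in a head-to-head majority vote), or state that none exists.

Head-to-head results (3 voters total):
Option F vs Option D: Option F wins 2–1.
Option F vs Option H: Option H wins 3–0.
Option F vs Option E: Option F wins 2–1.
Option F vs Option G: Option F wins 2–1.
Option F vs Option C: Option F wins 2–1.
Option D vs Option H: Option H wins 3–0.
Option D vs Option E: Option E wins 2–1.
Option D vs Option G: Option G wins 2–1.
Option D vs Option C: Option C wins 2–1.
Option H vs Option E: Option H wins 3–0.
Option H vs Option G: Option H wins 3–0.
Option H vs Option C: Option H wins 3–0.
Option E vs Option G: Option G wins 2–1.
Option E vs Option C: Option C wins 2–1.
Option G vs Option C: Option G wins 2–1.
Option H beats each rival — Option F (3–0), Option D (3–0), Option E (3–0), Option G (3–0), Option C (3–0) — so Option H is the Condorcet winner.

Option H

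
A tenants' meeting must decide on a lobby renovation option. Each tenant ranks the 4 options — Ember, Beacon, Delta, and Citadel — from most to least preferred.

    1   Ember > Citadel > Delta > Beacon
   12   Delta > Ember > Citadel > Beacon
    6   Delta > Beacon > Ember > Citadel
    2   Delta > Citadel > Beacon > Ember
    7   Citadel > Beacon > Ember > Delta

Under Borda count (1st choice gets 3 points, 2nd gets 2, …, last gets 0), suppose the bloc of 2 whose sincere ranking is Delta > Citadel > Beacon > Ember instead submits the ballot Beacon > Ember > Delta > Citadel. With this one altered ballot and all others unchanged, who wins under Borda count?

Delta

Borda totals with the altered ballot: Ember 44, Beacon 32, Delta 57, Citadel 35.
The winner is unchanged: still Delta.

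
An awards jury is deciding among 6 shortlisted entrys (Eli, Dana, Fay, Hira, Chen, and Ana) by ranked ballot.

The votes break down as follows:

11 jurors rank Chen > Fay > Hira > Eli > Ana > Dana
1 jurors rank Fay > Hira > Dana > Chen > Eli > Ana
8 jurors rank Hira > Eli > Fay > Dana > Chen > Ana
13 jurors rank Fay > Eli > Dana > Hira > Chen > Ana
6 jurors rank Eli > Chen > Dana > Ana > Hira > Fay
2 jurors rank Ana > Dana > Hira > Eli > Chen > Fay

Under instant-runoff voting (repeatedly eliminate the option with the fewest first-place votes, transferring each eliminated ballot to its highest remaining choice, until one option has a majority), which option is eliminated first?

Round 1: Fay 14, Chen 11, Hira 8, Eli 6, Ana 2, Dana 0. Dana has the fewest and is eliminated.
Round 2: Fay 14, Chen 11, Hira 8, Eli 6, Ana 2. Ana has the fewest and is eliminated.
Round 3: Fay 14, Chen 11, Hira 10, Eli 6. Eli has the fewest and is eliminated.
Round 4: Chen 17, Fay 14, Hira 10. Hira has the fewest and is eliminated.
Round 5: Fay 22, Chen 19. Fay has a majority.

Dana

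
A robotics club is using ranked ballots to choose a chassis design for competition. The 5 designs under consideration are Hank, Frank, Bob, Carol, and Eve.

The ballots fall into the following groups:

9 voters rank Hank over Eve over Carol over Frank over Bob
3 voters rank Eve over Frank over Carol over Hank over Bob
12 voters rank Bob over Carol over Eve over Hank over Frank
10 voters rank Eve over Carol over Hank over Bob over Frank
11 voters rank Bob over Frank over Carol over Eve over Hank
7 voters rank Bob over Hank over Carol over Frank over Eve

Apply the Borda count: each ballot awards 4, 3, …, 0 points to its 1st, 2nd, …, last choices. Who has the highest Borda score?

Bob

Borda scores:
  Hank: 9·4 + 3·1 + 12·1 + 10·2 + 11·0 + 7·3 = 92
  Frank: 9·1 + 3·3 + 12·0 + 10·0 + 11·3 + 7·1 = 58
  Bob: 9·0 + 3·0 + 12·4 + 10·1 + 11·4 + 7·4 = 130
  Carol: 9·2 + 3·2 + 12·3 + 10·3 + 11·2 + 7·2 = 126
  Eve: 9·3 + 3·4 + 12·2 + 10·4 + 11·1 + 7·0 = 114
Bob has the highest total.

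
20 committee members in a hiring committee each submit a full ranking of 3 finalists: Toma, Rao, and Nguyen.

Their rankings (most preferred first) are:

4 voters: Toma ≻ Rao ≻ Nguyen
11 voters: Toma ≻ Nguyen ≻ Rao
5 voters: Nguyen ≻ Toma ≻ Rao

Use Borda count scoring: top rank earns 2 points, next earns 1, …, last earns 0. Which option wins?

Toma

Borda scores:
  Toma: 4·2 + 11·2 + 5·1 = 35
  Rao: 4·1 + 11·0 + 5·0 = 4
  Nguyen: 4·0 + 11·1 + 5·2 = 21
Toma has the highest total.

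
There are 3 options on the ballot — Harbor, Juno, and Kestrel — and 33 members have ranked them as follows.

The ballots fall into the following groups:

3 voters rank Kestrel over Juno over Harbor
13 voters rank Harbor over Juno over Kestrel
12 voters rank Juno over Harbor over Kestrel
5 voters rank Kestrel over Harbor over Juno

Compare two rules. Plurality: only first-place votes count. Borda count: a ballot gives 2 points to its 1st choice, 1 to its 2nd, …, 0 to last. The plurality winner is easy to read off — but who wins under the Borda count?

Harbor

Plurality first-place counts: Harbor 13, Juno 12, Kestrel 8 → Harbor.
Borda totals: Harbor 43, Juno 40, Kestrel 16 → Harbor.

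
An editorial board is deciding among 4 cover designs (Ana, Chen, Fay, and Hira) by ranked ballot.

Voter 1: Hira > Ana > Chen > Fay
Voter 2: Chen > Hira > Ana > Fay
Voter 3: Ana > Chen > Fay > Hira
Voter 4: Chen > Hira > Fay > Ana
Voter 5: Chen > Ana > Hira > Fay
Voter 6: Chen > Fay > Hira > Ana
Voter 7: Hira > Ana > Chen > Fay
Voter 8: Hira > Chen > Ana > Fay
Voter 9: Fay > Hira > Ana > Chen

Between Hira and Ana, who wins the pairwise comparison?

Hira

Ballots ranking Hira above Ana: 7.
Ballots ranking Ana above Hira: 2.
Hira wins the head-to-head, 7–2.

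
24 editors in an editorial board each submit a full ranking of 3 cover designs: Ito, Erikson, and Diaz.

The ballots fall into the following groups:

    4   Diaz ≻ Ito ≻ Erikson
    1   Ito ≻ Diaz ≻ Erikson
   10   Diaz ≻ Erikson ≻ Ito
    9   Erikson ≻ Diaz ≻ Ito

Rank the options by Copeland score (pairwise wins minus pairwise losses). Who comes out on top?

Diaz

Pairwise results:
  Ito vs Erikson: Erikson wins 19–5.
  Ito vs Diaz: Diaz wins 23–1.
  Erikson vs Diaz: Diaz wins 15–9.
Copeland scores (wins − losses):
  Ito: 0 − 2 = -2
  Erikson: 1 − 1 = 0
  Diaz: 2 − 0 = 2
Diaz has the best Copeland score.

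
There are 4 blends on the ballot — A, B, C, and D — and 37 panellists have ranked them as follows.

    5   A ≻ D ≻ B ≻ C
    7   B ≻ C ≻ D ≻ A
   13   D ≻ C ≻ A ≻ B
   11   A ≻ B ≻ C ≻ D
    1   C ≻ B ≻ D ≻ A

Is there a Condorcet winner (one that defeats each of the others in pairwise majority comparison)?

Head-to-head results (37 voters total):
A vs B: A wins 29–8.
A vs C: C wins 21–16.
A vs D: D wins 21–16.
B vs C: B wins 23–14.
B vs D: B wins 19–18.
C vs D: C wins 19–18.
No candidate beats all others: A beats B beats C beats A, a majority cycle.

No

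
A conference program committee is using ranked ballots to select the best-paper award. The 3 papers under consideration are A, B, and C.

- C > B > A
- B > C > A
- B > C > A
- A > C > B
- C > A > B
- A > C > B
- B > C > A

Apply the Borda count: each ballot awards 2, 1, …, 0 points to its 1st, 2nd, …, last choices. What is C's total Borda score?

9

Borda scores:
  A: 0 + 0 + 0 + 2 + 1 + 2 + 0 = 5
  B: 1 + 2 + 2 + 0 + 0 + 0 + 2 = 7
  C: 2 + 1 + 1 + 1 + 2 + 1 + 1 = 9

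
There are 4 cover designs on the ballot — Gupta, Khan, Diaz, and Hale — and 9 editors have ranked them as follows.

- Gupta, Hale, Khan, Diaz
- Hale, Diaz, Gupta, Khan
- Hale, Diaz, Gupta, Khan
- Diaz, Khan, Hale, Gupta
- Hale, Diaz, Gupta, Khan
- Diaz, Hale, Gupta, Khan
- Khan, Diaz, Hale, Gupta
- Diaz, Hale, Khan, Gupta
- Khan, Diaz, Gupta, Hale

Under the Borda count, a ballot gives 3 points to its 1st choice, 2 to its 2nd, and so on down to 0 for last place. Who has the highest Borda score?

Borda scores:
  Gupta: 3 + 1 + 1 + 0 + 1 + 1 + 0 + 0 + 1 = 8
  Khan: 1 + 0 + 0 + 2 + 0 + 0 + 3 + 1 + 3 = 10
  Diaz: 0 + 2 + 2 + 3 + 2 + 3 + 2 + 3 + 2 = 19
  Hale: 2 + 3 + 3 + 1 + 3 + 2 + 1 + 2 + 0 = 17
Diaz has the highest total.

Diaz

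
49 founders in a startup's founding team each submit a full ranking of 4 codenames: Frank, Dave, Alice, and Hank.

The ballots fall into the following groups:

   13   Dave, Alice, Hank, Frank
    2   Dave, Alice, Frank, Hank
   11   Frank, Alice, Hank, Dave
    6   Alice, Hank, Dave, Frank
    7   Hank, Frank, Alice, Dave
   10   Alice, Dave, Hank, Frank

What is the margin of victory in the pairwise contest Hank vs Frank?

23

Ballots ranking Hank above Frank: 13+6+7+10 = 36.
Ballots ranking Frank above Hank: 2+11 = 13.
Hank wins 36–13, a margin of 23.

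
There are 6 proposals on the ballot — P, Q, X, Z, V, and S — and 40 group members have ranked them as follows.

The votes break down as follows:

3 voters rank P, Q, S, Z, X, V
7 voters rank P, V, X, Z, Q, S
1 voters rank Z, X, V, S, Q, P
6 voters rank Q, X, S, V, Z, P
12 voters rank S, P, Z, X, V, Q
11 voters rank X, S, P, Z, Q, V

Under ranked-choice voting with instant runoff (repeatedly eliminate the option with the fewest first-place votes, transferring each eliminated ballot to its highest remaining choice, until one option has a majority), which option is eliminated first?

Round 1: S 12, X 11, P 10, Q 6, Z 1, V 0. V has the fewest and is eliminated.
Round 2: S 12, X 11, P 10, Q 6, Z 1. Z has the fewest and is eliminated.
Round 3: X 12, S 12, P 10, Q 6. Q has the fewest and is eliminated.
Round 4: X 18, S 12, P 10. P has the fewest and is eliminated.
Round 5: X 25, S 15. X has a majority.

V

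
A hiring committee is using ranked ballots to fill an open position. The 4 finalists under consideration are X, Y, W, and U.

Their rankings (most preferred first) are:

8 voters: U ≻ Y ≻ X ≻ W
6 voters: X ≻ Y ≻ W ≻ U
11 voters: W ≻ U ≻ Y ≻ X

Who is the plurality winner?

First-place vote totals:
  X: 6
  Y: 0
  W: 11
  U: 8
W has the most first-place votes.

W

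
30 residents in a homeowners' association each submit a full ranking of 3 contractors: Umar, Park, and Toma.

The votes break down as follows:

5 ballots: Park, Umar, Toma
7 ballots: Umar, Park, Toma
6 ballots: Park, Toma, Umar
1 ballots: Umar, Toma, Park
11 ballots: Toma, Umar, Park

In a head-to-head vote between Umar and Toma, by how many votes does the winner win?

Ballots ranking Umar above Toma: 5+7+1 = 13.
Ballots ranking Toma above Umar: 6+11 = 17.
Toma wins 17–13, a margin of 4.

4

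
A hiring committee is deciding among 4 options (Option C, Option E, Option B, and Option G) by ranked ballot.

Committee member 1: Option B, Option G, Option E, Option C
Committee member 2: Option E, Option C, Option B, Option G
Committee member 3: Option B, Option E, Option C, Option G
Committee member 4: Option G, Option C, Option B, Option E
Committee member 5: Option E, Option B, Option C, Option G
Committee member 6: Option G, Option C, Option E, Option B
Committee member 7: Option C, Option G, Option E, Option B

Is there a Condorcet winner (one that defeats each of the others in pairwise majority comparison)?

Head-to-head results (7 voters total):
Option C vs Option E: Option E wins 4–3.
Option C vs Option B: Option C wins 4–3.
Option C vs Option G: Option C wins 4–3.
Option E vs Option B: Option E wins 4–3.
Option E vs Option G: Option G wins 4–3.
Option B vs Option G: Option B wins 4–3.
No candidate beats all others: Option C beats Option G beats Option E beats Option C, a majority cycle.

No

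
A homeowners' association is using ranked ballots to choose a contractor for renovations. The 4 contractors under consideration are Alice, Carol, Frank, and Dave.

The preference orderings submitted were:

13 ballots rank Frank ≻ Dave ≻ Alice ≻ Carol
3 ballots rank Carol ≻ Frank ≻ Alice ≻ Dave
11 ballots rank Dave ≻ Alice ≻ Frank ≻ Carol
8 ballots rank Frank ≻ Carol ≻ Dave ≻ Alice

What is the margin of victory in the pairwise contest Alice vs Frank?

Ballots ranking Alice above Frank: 11.
Ballots ranking Frank above Alice: 13+3+8 = 24.
Frank wins 24–11, a margin of 13.

13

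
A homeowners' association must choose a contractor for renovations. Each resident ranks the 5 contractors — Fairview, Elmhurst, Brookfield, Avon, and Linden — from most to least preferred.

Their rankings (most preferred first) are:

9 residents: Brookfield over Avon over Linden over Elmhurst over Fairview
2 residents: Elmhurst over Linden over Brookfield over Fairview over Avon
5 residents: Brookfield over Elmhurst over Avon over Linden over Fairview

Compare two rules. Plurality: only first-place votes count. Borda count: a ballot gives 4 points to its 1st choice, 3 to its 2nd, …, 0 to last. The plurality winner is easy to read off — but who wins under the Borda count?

Plurality first-place counts: Fairview 0, Elmhurst 2, Brookfield 14, Avon 0, Linden 0 → Brookfield.
Borda totals: Fairview 2, Elmhurst 32, Brookfield 60, Avon 37, Linden 29 → Brookfield.

Brookfield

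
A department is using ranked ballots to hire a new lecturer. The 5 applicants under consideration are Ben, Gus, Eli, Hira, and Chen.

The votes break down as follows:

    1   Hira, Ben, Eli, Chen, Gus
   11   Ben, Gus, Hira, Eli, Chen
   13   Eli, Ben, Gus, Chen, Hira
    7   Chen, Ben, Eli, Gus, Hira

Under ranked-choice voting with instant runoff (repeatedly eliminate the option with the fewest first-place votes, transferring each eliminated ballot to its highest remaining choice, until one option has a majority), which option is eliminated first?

Round 1: Eli 13, Ben 11, Chen 7, Hira 1, Gus 0. Gus has the fewest and is eliminated.
Round 2: Eli 13, Ben 11, Chen 7, Hira 1. Hira has the fewest and is eliminated.
Round 3: Eli 13, Ben 12, Chen 7. Chen has the fewest and is eliminated.
Round 4: Ben 19, Eli 13. Ben has a majority.

Gus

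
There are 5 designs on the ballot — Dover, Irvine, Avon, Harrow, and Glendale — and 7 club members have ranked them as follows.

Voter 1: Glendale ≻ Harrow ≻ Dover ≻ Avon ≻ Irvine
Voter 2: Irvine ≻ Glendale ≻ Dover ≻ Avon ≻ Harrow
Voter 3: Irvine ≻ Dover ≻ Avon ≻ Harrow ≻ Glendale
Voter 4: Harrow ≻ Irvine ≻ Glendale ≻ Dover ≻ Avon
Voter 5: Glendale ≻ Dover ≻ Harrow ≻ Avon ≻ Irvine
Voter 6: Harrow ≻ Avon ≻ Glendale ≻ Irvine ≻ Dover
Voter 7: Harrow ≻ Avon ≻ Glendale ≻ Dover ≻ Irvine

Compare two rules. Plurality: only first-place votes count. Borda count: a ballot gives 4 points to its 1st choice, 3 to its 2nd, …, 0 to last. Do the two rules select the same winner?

Plurality first-place counts: Dover 0, Irvine 2, Avon 0, Harrow 3, Glendale 2 → Harrow.
Borda totals: Dover 12, Irvine 12, Avon 11, Harrow 18, Glendale 17 → Harrow.
The two rules agree on Harrow.

Yes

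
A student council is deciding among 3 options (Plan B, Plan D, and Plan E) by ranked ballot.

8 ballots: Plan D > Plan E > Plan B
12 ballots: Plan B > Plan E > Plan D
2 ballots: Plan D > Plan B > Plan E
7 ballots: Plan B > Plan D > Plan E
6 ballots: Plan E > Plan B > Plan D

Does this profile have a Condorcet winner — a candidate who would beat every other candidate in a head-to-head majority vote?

Head-to-head results (35 voters total):
Plan B vs Plan D: Plan B wins 25–10.
Plan B vs Plan E: Plan B wins 21–14.
Plan D vs Plan E: Plan E wins 18–17.
Plan B beats each rival — Plan D (25–10), Plan E (21–14) — so Plan B is the Condorcet winner.

Yes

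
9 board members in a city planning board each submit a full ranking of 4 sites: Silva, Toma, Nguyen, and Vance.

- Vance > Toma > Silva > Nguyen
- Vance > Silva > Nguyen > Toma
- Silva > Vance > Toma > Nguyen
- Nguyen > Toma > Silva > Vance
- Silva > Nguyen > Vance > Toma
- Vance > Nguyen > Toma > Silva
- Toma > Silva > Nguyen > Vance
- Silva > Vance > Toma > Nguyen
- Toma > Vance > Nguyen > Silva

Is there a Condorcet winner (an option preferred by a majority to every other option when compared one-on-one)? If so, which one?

Head-to-head results (9 voters total):
Silva vs Toma: Toma wins 5–4.
Silva vs Nguyen: Silva wins 6–3.
Silva vs Vance: Silva wins 5–4.
Toma vs Nguyen: Toma wins 5–4.
Toma vs Vance: Vance wins 6–3.
Nguyen vs Vance: Vance wins 6–3.
No candidate beats all others: Silva beats Vance beats Toma beats Silva, a majority cycle.

No Condorcet winner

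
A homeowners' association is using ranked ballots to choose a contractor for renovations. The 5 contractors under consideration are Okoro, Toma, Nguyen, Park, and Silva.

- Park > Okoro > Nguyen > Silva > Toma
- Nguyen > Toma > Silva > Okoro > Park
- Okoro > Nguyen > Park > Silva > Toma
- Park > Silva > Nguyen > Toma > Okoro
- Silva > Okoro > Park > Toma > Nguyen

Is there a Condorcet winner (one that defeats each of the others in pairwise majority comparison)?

Head-to-head results (5 voters total):
Okoro vs Toma: Okoro wins 3–2.
Okoro vs Nguyen: Okoro wins 3–2.
Okoro vs Park: Okoro wins 3–2.
Okoro vs Silva: Silva wins 3–2.
Toma vs Nguyen: Nguyen wins 4–1.
Toma vs Park: Park wins 4–1.
Toma vs Silva: Silva wins 4–1.
Nguyen vs Park: Park wins 3–2.
Nguyen vs Silva: Nguyen wins 3–2.
Park vs Silva: Park wins 3–2.
No candidate beats all others: Okoro beats Nguyen beats Silva beats Okoro, a majority cycle.

No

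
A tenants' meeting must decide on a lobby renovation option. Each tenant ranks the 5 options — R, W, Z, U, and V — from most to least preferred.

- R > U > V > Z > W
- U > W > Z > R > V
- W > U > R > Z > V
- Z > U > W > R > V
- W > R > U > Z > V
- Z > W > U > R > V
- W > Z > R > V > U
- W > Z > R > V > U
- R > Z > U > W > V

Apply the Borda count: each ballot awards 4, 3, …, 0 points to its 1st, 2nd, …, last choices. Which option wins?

Borda scores:
  R: 4 + 1 + 2 + 1 + 3 + 1 + 2 + 2 + 4 = 20
  W: 0 + 3 + 4 + 2 + 4 + 3 + 4 + 4 + 1 = 25
  Z: 1 + 2 + 1 + 4 + 1 + 4 + 3 + 3 + 3 = 22
  U: 3 + 4 + 3 + 3 + 2 + 2 + 0 + 0 + 2 = 19
  V: 2 + 0 + 0 + 0 + 0 + 0 + 1 + 1 + 0 = 4
W has the highest total.

W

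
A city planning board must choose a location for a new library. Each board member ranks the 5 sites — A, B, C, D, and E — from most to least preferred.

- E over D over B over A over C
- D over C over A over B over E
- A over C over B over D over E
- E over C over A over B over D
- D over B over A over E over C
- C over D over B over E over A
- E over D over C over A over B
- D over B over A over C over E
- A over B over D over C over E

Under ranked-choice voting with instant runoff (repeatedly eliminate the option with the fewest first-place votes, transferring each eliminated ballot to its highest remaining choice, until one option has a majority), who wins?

D

Round 1: D 3, E 3, A 2, C 1, B 0. B has the fewest and is eliminated.
Round 2: D 3, E 3, A 2, C 1. C has the fewest and is eliminated.
Round 3: D 4, E 3, A 2. A has the fewest and is eliminated.
Round 4: D 6, E 3. D has a majority.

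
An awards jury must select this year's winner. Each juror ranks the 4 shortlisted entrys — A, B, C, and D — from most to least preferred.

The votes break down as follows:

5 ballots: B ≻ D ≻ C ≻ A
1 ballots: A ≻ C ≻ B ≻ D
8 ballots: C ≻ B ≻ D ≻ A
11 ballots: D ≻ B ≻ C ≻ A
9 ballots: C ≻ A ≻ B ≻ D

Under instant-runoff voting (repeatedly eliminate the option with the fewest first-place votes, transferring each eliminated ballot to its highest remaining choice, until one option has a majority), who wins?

C

Round 1: C 17, D 11, B 5, A 1. A has the fewest and is eliminated.
Round 2: C 18, D 11, B 5. C has a majority.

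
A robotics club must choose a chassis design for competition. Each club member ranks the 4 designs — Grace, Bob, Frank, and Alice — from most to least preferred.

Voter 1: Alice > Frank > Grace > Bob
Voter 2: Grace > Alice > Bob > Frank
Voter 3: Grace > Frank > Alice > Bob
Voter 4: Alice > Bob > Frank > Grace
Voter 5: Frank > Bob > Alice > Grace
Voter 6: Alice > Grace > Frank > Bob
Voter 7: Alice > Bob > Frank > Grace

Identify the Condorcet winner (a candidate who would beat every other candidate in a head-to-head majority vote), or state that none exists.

Alice

Head-to-head results (7 voters total):
Grace vs Bob: Grace wins 4–3.
Grace vs Frank: Frank wins 4–3.
Grace vs Alice: Alice wins 5–2.
Bob vs Frank: Frank wins 4–3.
Bob vs Alice: Alice wins 6–1.
Frank vs Alice: Alice wins 5–2.
Alice beats each rival — Grace (5–2), Bob (6–1), Frank (5–2) — so Alice is the Condorcet winner.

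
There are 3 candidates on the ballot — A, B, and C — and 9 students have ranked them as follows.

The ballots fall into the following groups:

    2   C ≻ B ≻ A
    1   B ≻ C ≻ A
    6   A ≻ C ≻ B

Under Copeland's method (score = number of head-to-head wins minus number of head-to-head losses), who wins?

A

Pairwise results:
  A vs B: A wins 6–3.
  A vs C: A wins 6–3.
  B vs C: C wins 8–1.
Copeland scores (wins − losses):
  A: 2 − 0 = 2
  B: 0 − 2 = -2
  C: 1 − 1 = 0
A has the best Copeland score.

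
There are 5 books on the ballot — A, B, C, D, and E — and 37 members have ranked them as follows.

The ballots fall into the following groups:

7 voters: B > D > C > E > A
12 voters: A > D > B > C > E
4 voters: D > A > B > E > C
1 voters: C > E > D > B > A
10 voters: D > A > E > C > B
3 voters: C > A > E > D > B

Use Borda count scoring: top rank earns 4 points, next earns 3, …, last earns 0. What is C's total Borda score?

Borda scores:
  A: 7·0 + 12·4 + 4·3 + 0 + 10·3 + 3·3 = 99
  B: 7·4 + 12·2 + 4·2 + 1 + 10·0 + 3·0 = 61
  C: 7·2 + 12·1 + 4·0 + 4 + 10·1 + 3·4 = 52
  D: 7·3 + 12·3 + 4·4 + 2 + 10·4 + 3·1 = 118
  E: 7·1 + 12·0 + 4·1 + 3 + 10·2 + 3·2 = 40

52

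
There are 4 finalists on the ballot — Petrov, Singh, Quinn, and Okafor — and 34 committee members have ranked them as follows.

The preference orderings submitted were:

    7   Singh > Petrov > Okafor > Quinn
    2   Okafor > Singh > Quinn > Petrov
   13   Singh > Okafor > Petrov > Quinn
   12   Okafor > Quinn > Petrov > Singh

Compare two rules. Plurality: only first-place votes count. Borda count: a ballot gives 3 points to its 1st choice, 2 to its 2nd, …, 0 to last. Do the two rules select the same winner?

Plurality first-place counts: Petrov 0, Singh 20, Quinn 0, Okafor 14 → Singh.
Borda totals: Petrov 39, Singh 64, Quinn 26, Okafor 75 → Okafor.
The two rules disagree: plurality picks Singh, Borda picks Okafor.

No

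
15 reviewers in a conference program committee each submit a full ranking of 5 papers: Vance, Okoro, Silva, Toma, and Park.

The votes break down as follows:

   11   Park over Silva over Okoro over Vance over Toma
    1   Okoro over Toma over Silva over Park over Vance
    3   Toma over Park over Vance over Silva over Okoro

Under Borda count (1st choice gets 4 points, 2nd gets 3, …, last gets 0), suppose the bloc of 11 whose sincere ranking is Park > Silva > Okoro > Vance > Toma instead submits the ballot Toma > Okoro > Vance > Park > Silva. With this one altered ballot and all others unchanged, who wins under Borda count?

Borda totals with the altered ballot: Vance 28, Okoro 37, Silva 5, Toma 59, Park 21.
The switch changes the winner from Park to Toma.

Toma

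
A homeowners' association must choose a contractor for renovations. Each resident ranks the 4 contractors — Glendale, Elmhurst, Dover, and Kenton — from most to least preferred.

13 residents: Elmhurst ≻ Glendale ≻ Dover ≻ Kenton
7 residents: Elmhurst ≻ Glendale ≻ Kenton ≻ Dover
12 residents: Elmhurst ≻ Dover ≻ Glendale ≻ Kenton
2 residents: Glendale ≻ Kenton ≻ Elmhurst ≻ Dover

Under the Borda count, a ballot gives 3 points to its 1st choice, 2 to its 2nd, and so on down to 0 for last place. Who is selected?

Borda scores:
  Glendale: 13·2 + 7·2 + 12·1 + 2·3 = 58
  Elmhurst: 13·3 + 7·3 + 12·3 + 2·1 = 98
  Dover: 13·1 + 7·0 + 12·2 + 2·0 = 37
  Kenton: 13·0 + 7·1 + 12·0 + 2·2 = 11
Elmhurst has the highest total.

Elmhurst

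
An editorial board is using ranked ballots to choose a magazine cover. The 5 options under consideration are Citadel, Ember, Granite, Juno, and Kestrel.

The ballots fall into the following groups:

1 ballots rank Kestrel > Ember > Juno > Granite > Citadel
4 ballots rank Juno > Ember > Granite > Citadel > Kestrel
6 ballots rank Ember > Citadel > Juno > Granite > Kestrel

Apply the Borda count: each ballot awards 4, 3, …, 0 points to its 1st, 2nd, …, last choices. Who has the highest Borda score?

Ember

Borda scores:
  Citadel: 0 + 4·1 + 6·3 = 22
  Ember: 3 + 4·3 + 6·4 = 39
  Granite: 1 + 4·2 + 6·1 = 15
  Juno: 2 + 4·4 + 6·2 = 30
  Kestrel: 4 + 4·0 + 6·0 = 4
Ember has the highest total.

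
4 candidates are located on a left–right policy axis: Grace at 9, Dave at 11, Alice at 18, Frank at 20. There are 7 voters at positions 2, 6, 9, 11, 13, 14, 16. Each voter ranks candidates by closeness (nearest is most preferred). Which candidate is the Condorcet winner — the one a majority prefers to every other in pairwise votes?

Dave

With single-peaked preferences on a line, the Condorcet winner is the candidate closest to the median voter.
The median voter (position 11) is closest to Dave at 11.
Check: Dave vs Alice — voters closer to Dave: 6 of 7.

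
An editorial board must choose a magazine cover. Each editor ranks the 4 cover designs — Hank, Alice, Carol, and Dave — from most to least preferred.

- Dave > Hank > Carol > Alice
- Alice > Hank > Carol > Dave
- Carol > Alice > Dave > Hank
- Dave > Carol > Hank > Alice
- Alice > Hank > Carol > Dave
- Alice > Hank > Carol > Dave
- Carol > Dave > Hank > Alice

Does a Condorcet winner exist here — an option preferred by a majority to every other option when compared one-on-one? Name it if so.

No Condorcet winner

Head-to-head results (7 voters total):
Hank vs Alice: Alice wins 4–3.
Hank vs Carol: Hank wins 4–3.
Hank vs Dave: Dave wins 4–3.
Alice vs Carol: Carol wins 4–3.
Alice vs Dave: Alice wins 4–3.
Carol vs Dave: Carol wins 5–2.
No candidate beats all others: Hank beats Carol beats Alice beats Hank, a majority cycle.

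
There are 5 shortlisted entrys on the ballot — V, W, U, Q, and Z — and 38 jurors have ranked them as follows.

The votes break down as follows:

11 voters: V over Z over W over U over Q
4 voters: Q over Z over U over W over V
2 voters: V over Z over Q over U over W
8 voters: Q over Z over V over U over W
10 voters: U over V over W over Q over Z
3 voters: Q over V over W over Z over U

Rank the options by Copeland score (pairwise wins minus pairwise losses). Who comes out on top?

Pairwise results:
  V vs W: V wins 34–4.
  V vs U: V wins 24–14.
  V vs Q: V wins 23–15.
  V vs Z: V wins 26–12.
  W vs U: U wins 24–14.
  W vs Q: W wins 21–17.
  W vs Z: Z wins 25–13.
  U vs Q: U wins 21–17.
  U vs Z: Z wins 28–10.
  Q vs Z: Q wins 25–13.
Copeland scores (wins − losses):
  V: 4 − 0 = 4
  W: 1 − 3 = -2
  U: 2 − 2 = 0
  Q: 1 − 3 = -2
  Z: 2 − 2 = 0
V has the best Copeland score.

V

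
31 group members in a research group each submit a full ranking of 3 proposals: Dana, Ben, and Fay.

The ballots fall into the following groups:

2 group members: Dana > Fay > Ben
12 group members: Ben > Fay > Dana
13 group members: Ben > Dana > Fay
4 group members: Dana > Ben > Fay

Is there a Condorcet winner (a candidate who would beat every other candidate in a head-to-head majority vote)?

Yes

Head-to-head results (31 voters total):
Dana vs Ben: Ben wins 25–6.
Dana vs Fay: Dana wins 19–12.
Ben vs Fay: Ben wins 29–2.
Ben beats each rival — Dana (25–6), Fay (29–2) — so Ben is the Condorcet winner.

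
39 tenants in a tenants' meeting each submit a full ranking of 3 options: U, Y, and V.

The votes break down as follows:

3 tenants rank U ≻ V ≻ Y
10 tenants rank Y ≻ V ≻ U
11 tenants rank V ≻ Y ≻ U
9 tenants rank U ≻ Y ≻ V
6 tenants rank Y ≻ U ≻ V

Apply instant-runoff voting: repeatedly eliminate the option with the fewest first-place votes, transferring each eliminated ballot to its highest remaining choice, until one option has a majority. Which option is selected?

Round 1: Y 16, U 12, V 11. V has the fewest and is eliminated.
Round 2: Y 27, U 12. Y has a majority.

Y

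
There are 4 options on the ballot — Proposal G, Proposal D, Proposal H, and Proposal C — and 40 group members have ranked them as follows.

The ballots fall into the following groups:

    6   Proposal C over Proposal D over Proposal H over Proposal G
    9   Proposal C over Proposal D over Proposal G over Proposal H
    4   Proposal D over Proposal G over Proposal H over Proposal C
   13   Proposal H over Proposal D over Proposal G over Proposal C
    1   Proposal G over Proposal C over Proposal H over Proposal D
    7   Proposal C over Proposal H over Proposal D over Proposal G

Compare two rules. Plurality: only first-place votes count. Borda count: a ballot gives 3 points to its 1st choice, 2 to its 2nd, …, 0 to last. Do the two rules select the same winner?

Plurality first-place counts: Proposal G 1, Proposal D 4, Proposal H 13, Proposal C 22 → Proposal C.
Borda totals: Proposal G 33, Proposal D 75, Proposal H 64, Proposal C 68 → Proposal D.
The two rules disagree: plurality picks Proposal C, Borda picks Proposal D.

No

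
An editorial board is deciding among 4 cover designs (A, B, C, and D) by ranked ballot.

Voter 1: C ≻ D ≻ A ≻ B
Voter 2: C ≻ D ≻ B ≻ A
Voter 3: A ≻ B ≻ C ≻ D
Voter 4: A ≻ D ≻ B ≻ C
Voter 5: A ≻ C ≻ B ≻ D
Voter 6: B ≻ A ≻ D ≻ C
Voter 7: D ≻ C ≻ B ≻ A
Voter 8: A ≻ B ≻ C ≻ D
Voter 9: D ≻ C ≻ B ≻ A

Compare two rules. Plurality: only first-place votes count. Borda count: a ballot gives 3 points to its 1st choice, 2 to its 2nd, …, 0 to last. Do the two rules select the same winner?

Yes

Plurality first-place counts: A 4, B 1, C 2, D 2 → A.
Borda totals: A 15, B 12, C 14, D 13 → A.
The two rules agree on A.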